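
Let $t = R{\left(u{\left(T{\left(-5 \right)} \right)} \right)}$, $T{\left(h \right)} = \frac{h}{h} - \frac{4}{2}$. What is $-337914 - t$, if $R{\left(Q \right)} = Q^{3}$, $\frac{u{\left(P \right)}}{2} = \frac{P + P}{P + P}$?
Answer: $-337922$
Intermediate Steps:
$T{\left(h \right)} = -1$ ($T{\left(h \right)} = 1 - 2 = -1$)
$u{\left(P \right)} = 2$ ($u{\left(P \right)} = 2 \frac{P + P}{P + P} = 2 \frac{2 P}{2 P} = 2 \cdot 2 P \frac{1}{2 P} = 2 \cdot 1 = 2$)
$t = 8$ ($t = 2^{3} = 8$)
$-337914 - t = -337914 - 8 = -337922$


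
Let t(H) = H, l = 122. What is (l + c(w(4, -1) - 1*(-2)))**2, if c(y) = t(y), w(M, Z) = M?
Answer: 16384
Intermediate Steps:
c(y) = y
(l + c(w(4, -1) - 1*(-2)))**2 = (122 + (4 - 1*(-2)))**2 = (122 + (4 + 2))**2 = (122 + 6)**2 = 128**2 = 16384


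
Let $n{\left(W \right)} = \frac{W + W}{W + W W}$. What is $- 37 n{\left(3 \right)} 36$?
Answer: $-666$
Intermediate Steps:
$n{\left(W \right)} = \frac{2 W}{W + W^{2}}$
$- 37 n{\left(3 \right)} 36 = - 37 \frac{2}{1 + 3} \cdot 36 = - 37 \cdot \frac{2}{4} \cdot 36 = - 37 \cdot 2 \cdot \frac{1}{4} \cdot 36 = \left(-37\right) \frac{1}{2} \cdot 36 = \left(- \frac{37}{2}\right) 36 = -666$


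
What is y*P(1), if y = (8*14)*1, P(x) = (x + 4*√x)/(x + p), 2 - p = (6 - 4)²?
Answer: -560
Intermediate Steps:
p = -2 (p = 2 - (6 - 4)² = 2 - 1*2² = 2 - 1*4 = 2 - 4 = -2)
P(x) = (x + 4*√x)/(-2 + x) (P(x) = (x + 4*√x)/(x - 2) = (x + 4*√x)/(-2 + x))
y = 112 (y = 112*1 = 112)
y*P(1) = 112*((1 + 4*√1)/(-2 + 1)) = 112*((1 + 4*1)/(-1)) = 112*(-(1 + 4)) = 112*(-1*5) = 112*(-5) = -560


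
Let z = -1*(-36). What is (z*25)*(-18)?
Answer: -16200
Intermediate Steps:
z = 36
(z*25)*(-18) = (36*25)*(-18) = 900*(-18) = -16200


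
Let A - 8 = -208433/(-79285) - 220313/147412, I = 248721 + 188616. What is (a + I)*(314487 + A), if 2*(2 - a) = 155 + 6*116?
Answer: 3211919413372650137257/23375120840 ≈ 1.3741e+11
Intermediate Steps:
a = -847/2 (a = 2 - (155 + 6*116)/2 = 2 - (155 + 696)/2 = 2 - 1/2*851 = 2 - 851/2 = -847/2 ≈ -423.50)
I = 437337
A = 106758492551/11687560420 (A = 8 + (-208433/(-79285) - 220313/147412) = 8 + (-208433*(-1/79285) - 220313*1/147412) = 8 + (208433/79285 - 220313/147412) = 8 + 13258009191/11687560420 = 106758492551/11687560420 ≈ 9.1344)
(a + I)*(314487 + A) = (-847/2 + 437337)*(314487 + 106758492551/11687560420) = (873827/2)*(3675692572297091/11687560420) = 3211919413372650137257/23375120840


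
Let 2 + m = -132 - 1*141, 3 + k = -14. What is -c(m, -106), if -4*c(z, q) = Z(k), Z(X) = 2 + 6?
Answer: 2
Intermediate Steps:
k = -17 (k = -3 - 14 = -17)
m = -275 (m = -2 + (-132 - 1*141) = -2 + (-132 - 141) = -2 - 273 = -275)
Z(X) = 8
c(z, q) = -2 (c(z, q) = -1/4*8 = -2)
-c(m, -106) = -1*(-2) = 2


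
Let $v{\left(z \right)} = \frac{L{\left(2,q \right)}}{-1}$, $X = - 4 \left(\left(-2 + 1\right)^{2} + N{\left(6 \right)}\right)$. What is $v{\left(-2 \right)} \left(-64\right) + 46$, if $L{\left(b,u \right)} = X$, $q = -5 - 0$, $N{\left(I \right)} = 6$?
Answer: $-1746$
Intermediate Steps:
$X = -28$ ($X = - 4 \left(\left(-2 + 1\right)^{2} + 6\right) = - 4 \left(\left(-1\right)^{2} + 6\right) = - 4 \left(1 + 6\right) = \left(-4\right) 7 = -28$)
$q = -5$ ($q = -5 + 0 = -5$)
$L{\left(b,u \right)} = -28$
$v{\left(z \right)} = 28$ ($v{\left(z \right)} = - \frac{28}{-1} = \left(-28\right) \left(-1\right) = 28$)
$v{\left(-2 \right)} \left(-64\right) + 46 = 28 \left(-64\right) + 46 = -1792 + 46 = -1746$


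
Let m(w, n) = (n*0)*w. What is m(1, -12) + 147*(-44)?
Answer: -6468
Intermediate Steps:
m(w, n) = 0 (m(w, n) = 0*w = 0)
m(1, -12) + 147*(-44) = 0 + 147*(-44) = 0 - 6468 = -6468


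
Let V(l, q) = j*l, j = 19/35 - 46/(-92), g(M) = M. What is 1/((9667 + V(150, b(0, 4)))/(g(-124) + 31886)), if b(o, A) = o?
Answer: 111167/34382 ≈ 3.2333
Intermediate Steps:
j = 73/70 (j = 19*(1/35) - 46*(-1/92) = 19/35 + ½ = 73/70 ≈ 1.0429)
V(l, q) = 73*l/70
1/((9667 + V(150, b(0, 4)))/(g(-124) + 31886)) = 1/((9667 + (73/70)*150)/(-124 + 31886)) = 1/((9667 + 1095/7)/31762) = 1/((68764/7)*(1/31762)) = 1/(34382/111167) = 111167/34382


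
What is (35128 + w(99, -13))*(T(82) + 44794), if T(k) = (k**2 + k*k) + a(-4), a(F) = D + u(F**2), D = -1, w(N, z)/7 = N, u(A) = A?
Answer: 2086823997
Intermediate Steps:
w(N, z) = 7*N
a(F) = -1 + F**2
T(k) = 15 + 2*k**2 (T(k) = (k**2 + k*k) + (-1 + (-4)**2) = (k**2 + k**2) + (-1 + 16) = 2*k**2 + 15 = 15 + 2*k**2)
(35128 + w(99, -13))*(T(82) + 44794) = (35128 + 7*99)*((15 + 2*82**2) + 44794) = (35128 + 693)*((15 + 2*6724) + 44794) = 35821*((15 + 13448) + 44794) = 35821*(13463 + 44794) = 35821*58257 = 2086823997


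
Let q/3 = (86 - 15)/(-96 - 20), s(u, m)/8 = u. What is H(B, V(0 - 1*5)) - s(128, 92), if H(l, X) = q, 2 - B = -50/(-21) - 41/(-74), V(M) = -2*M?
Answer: -118997/116 ≈ -1025.8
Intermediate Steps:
s(u, m) = 8*u
B = -1453/1554 (B = 2 - (-50/(-21) - 41/(-74)) = 2 - (-50*(-1/21) - 41*(-1/74)) = 2 - (50/21 + 41/74) = 2 - 1*4561/1554 = 2 - 4561/1554 = -1453/1554 ≈ -0.93501)
q = -213/116 (q = 3*((86 - 15)/(-96 - 20)) = 3*(71/(-116)) = 3*(71*(-1/116)) = 3*(-71/116) = -213/116 ≈ -1.8362)
H(l, X) = -213/116
H(B, V(0 - 1*5)) - s(128, 92) = -213/116 - 8*128 = -213/116 - 1*1024 = -213/116 - 1024 = -118997/116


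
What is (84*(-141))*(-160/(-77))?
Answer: -270720/11 ≈ -24611.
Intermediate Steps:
(84*(-141))*(-160/(-77)) = -(-1895040)*(-1)/77 = -11844*160/77 = -270720/11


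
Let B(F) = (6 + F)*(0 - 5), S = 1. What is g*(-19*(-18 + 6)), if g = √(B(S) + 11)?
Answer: 456*I*√6 ≈ 1117.0*I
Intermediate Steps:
B(F) = -30 - 5*F (B(F) = (6 + F)*(-5) = -30 - 5*F)
g = 2*I*√6 (g = √((-30 - 5*1) + 11) = √((-30 - 5) + 11) = √(-35 + 11) = √(-24) = 2*I*√6 ≈ 4.899*I)
g*(-19*(-18 + 6)) = (2*I*√6)*(-19*(-18 + 6)) = (2*I*√6)*(-19*(-12)) = (2*I*√6)*228 = 456*I*√6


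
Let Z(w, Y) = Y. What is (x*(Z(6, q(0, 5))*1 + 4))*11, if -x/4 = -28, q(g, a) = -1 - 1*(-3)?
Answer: 7392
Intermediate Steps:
q(g, a) = 2 (q(g, a) = -1 + 3 = 2)
x = 112 (x = -4*(-28) = 112)
(x*(Z(6, q(0, 5))*1 + 4))*11 = (112*(2*1 + 4))*11 = (112*(2 + 4))*11 = (112*6)*11 = 672*11 = 7392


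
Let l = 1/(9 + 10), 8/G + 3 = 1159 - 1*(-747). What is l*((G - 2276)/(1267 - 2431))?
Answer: 360935/3507229 ≈ 0.10291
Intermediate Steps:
G = 8/1903 (G = 8/(-3 + (1159 - 1*(-747))) = 8/(-3 + (1159 + 747)) = 8/(-3 + 1906) = 8/1903 ≈ 0.0042039)
l = 1/19 ≈ 0.052632
l*((G - 2276)/(1267 - 2431)) = ((8/1903 - 2276)/(1267 - 2431))/19 = (-4331220/1903/(-1164))/19 = (-4331220/1903*(-1/1164))/19 = (1/19)*(360935/184591) = 360935/3507229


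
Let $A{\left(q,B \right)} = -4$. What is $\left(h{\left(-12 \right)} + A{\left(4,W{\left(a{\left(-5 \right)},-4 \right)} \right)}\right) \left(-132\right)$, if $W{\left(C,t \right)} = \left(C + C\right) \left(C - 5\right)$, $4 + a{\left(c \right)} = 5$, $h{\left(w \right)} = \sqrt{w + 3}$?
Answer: $528 - 396 i \approx 528.0 - 396.0 i$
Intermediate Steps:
$h{\left(w \right)} = \sqrt{3 + w}$
$a{\left(c \right)} = 1$ ($a{\left(c \right)} = -4 + 5 = 1$)
$W{\left(C,t \right)} = 2 C \left(-5 + C\right)$
$\left(h{\left(-12 \right)} + A{\left(4,W{\left(a{\left(-5 \right)},-4 \right)} \right)}\right) \left(-132\right) = \left(\sqrt{3 - 12} - 4\right) \left(-132\right) = \left(\sqrt{-9} - 4\right) \left(-132\right) = \left(3 i - 4\right) \left(-132\right) = \left(-4 + 3 i\right) \left(-132\right) = 528 - 396 i$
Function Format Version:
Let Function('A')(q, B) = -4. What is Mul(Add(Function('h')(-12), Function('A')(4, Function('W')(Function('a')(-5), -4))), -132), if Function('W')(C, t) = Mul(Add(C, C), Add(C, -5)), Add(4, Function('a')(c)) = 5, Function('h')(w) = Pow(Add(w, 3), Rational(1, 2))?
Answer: Add(528, Mul(-396, I)) ≈ Add(528.00, Mul(-396.00, I))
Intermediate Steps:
Function('h')(w) = Pow(Add(3, w), Rational(1, 2))
Function('a')(c) = 1 (Function('a')(c) = Add(-4, 5) = 1)
Function('W')(C, t) = Mul(2, C, Add(-5, C)) (Function('W')(C, t) = Mul(Mul(2, C), Add(-5, C)) = Mul(2, C, Add(-5, C)))
Mul(Add(Function('h')(-12), Function('A')(4, Function('W')(Function('a')(-5), -4))), -132) = Mul(Add(Pow(Add(3, -12), Rational(1, 2)), -4), -132) = Mul(Add(Pow(-9, Rational(1, 2)), -4), -132) = Mul(Add(Mul(3, I), -4), -132) = Mul(Add(-4, Mul(3, I)), -132) = Add(528, Mul(-396, I))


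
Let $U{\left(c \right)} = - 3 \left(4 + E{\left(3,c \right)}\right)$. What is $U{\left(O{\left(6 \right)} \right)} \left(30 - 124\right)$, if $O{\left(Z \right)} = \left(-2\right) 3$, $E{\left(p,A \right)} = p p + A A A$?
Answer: $-57246$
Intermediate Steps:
$E{\left(p,A \right)} = A^{3} + p^{2}$ ($E{\left(p,A \right)} = p^{2} + A^{2} A = p^{2} + A^{3} = A^{3} + p^{2}$)
$O{\left(Z \right)} = -6$
$U{\left(c \right)} = -39 - 3 c^{3}$ ($U{\left(c \right)} = - 3 \left(4 + \left(c^{3} + 3^{2}\right)\right) = - 3 \left(4 + \left(c^{3} + 9\right)\right) = - 3 \left(4 + \left(9 + c^{3}\right)\right) = - 3 \left(13 + c^{3}\right) = -39 - 3 c^{3}$)
$U{\left(O{\left(6 \right)} \right)} \left(30 - 124\right) = \left(-39 - 3 \left(-6\right)^{3}\right) \left(30 - 124\right) = \left(-39 - -648\right) \left(-94\right) = \left(-39 + 648\right) \left(-94\right) = 609 \left(-94\right) = -57246$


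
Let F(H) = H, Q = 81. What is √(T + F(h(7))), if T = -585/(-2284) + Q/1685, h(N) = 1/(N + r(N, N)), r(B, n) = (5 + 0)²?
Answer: √19873797059090/7697080 ≈ 0.57918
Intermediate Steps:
r(B, n) = 25 (r(B, n) = 5² = 25)
h(N) = 1/(25 + N) (h(N) = 1/(N + 25) = 1/(25 + N))
T = 1170729/3848540 (T = -585/(-2284) + 81/1685 = -585*(-1/2284) + 81*(1/1685) = 585/2284 + 81/1685 = 1170729/3848540 ≈ 0.30420)
√(T + F(h(7))) = √(1170729/3848540 + 1/(25 + 7)) = √(1170729/3848540 + 1/32) = √(10327967/30788320) = √19873797059090/7697080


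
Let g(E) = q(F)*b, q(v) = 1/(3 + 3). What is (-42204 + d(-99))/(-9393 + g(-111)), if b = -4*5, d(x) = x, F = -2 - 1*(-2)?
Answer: 126909/28189 ≈ 4.5021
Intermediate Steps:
F = 0 (F = -2 + 2 = 0)
b = -20
q(v) = ⅙ (q(v) = 1/6 = ⅙)
g(E) = -10/3 (g(E) = (⅙)*(-20) = -10/3)
(-42204 + d(-99))/(-9393 + g(-111)) = (-42204 - 99)/(-9393 - 10/3) = -42303/(-28189/3) = -42303*(-3/28189) = 126909/28189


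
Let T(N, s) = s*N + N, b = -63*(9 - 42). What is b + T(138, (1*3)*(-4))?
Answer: 561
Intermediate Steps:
b = 2079 (b = -63*(-33) = 2079)
T(N, s) = N + N*s (T(N, s) = N*s + N = N + N*s)
b + T(138, (1*3)*(-4)) = 2079 + 138*(1 + (1*3)*(-4)) = 2079 + 138*(1 + 3*(-4)) = 2079 + 138*(1 - 12) = 2079 + 138*(-11) = 2079 - 1518 = 561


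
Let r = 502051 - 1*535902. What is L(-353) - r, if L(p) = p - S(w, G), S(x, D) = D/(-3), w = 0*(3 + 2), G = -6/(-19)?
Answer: 636464/19 ≈ 33498.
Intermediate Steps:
G = 6/19 (G = -6*(-1/19) = 6/19 ≈ 0.31579)
r = -33851 (r = 502051 - 535902 = -33851)
w = 0 (w = 0*5 = 0)
S(x, D) = -D/3 (S(x, D) = D*(-⅓) = -D/3)
L(p) = 2/19 + p (L(p) = p - (-1)*6/(3*19) = p - 1*(-2/19) = p + 2/19 = 2/19 + p)
L(-353) - r = (2/19 - 353) - 1*(-33851) = -6705/19 + 33851 = 636464/19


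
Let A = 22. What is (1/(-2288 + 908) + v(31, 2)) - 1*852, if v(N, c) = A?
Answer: -1145401/1380 ≈ -830.00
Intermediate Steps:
v(N, c) = 22
(1/(-2288 + 908) + v(31, 2)) - 1*852 = (1/(-2288 + 908) + 22) - 1*852 = (1/(-1380) + 22) - 852 = (-1/1380 + 22) - 852 = 30359/1380 - 852 = -1145401/1380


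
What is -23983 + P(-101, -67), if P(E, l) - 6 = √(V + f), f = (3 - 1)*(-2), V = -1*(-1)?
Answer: -23977 + I*√3 ≈ -23977.0 + 1.732*I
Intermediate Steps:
V = 1
f = -4 (f = 2*(-2) = -4)
P(E, l) = 6 + I*√3 (P(E, l) = 6 + √(1 - 4) = 6 + √(-3) = 6 + I*√3)
-23983 + P(-101, -67) = -23983 + (6 + I*√3) = -23977 + I*√3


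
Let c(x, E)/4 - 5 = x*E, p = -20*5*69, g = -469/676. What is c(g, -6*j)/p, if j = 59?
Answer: -84703/583050 ≈ -0.14528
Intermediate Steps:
g = -469/676 (g = -469*1/676 = -469/676 ≈ -0.69379)
p = -6900 (p = -100*69 = -6900)
c(x, E) = 20 + 4*E*x (c(x, E) = 20 + 4*(x*E) = 20 + 4*(E*x) = 20 + 4*E*x)
c(g, -6*j)/p = (20 + 4*(-6*59)*(-469/676))/(-6900) = (20 + 4*(-354)*(-469/676))*(-1/6900) = (20 + 166026/169)*(-1/6900) = (169406/169)*(-1/6900) = -84703/583050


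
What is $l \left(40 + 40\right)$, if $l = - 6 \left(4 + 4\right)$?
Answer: $-3840$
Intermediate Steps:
$l = -48$ ($l = \left(-6\right) 8 = -48$)
$l \left(40 + 40\right) = - 48 \left(40 + 40\right) = \left(-48\right) 80 = -3840$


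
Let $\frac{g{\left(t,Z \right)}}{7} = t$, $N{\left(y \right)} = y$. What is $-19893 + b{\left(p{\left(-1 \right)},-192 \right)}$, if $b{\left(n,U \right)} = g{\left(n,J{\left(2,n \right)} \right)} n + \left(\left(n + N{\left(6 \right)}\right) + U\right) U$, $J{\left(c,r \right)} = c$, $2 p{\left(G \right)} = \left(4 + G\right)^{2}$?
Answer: $\frac{60387}{4} \approx 15097.0$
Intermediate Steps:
$p{\left(G \right)} = \frac{\left(4 + G\right)^{2}}{2}$
$g{\left(t,Z \right)} = 7 t$
$b{\left(n,U \right)} = 7 n^{2} + U \left(6 + U + n\right)$ ($b{\left(n,U \right)} = 7 n n + \left(\left(n + 6\right) + U\right) U = 7 n^{2} + \left(\left(6 + n\right) + U\right) U = 7 n^{2} + \left(6 + U + n\right) U = 7 n^{2} + U \left(6 + U + n\right)$)
$-19893 + b{\left(p{\left(-1 \right)},-192 \right)} = -19893 + \left(\left(-192\right)^{2} + 6 \left(-192\right) + 7 \left(\frac{\left(4 - 1\right)^{2}}{2}\right)^{2} - 192 \frac{\left(4 - 1\right)^{2}}{2}\right) = -19893 + \left(36864 - 1152 + 7 \left(\frac{3^{2}}{2}\right)^{2} - 192 \frac{3^{2}}{2}\right) = -19893 + \left(36864 - 1152 + 7 \left(\frac{1}{2} \cdot 9\right)^{2} - 192 \cdot \frac{1}{2} \cdot 9\right) = -19893 + \left(36864 - 1152 + 7 \left(\frac{9}{2}\right)^{2} - 864\right) = -19893 + \left(36864 - 1152 + 7 \cdot \frac{81}{4} - 864\right) = -19893 + \left(36864 - 1152 + \frac{567}{4} - 864\right) = -19893 + \frac{139959}{4} = \frac{60387}{4}$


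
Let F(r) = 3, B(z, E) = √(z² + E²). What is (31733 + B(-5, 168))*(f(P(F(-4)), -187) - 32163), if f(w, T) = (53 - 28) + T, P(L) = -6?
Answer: -1025769225 - 32325*√28249 ≈ -1.0312e+9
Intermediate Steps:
B(z, E) = √(E² + z²)
f(w, T) = 25 + T
(31733 + B(-5, 168))*(f(P(F(-4)), -187) - 32163) = (31733 + √(168² + (-5)²))*((25 - 187) - 32163) = (31733 + √(28224 + 25))*(-162 - 32163) = (31733 + √28249)*(-32325) = -1025769225 - 32325*√28249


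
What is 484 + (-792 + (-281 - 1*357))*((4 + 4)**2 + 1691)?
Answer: -2509166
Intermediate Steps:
484 + (-792 + (-281 - 1*357))*((4 + 4)**2 + 1691) = 484 + (-792 + (-281 - 357))*(8**2 + 1691) = 484 + (-792 - 638)*(64 + 1691) = 484 - 1430*1755 = 484 - 2509650 = -2509166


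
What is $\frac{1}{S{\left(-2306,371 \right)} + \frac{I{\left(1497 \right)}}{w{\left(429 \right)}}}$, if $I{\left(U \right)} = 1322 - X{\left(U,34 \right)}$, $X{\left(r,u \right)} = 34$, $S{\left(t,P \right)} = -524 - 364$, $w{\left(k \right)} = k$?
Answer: $- \frac{429}{379664} \approx -0.0011299$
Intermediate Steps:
$S{\left(t,P \right)} = -888$
$I{\left(U \right)} = 1288$ ($I{\left(U \right)} = 1322 - 34 = 1288$)
$\frac{1}{S{\left(-2306,371 \right)} + \frac{I{\left(1497 \right)}}{w{\left(429 \right)}}} = \frac{1}{-888 + \frac{1288}{429}} = \frac{1}{- \frac{379664}{429}} = - \frac{429}{379664}$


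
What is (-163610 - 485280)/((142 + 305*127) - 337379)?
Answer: 324445/149251 ≈ 2.1738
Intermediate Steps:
(-163610 - 485280)/((142 + 305*127) - 337379) = -648890/((142 + 38735) - 337379) = -648890/(38877 - 337379) = -648890/(-298502) = -648890*(-1/298502) = 324445/149251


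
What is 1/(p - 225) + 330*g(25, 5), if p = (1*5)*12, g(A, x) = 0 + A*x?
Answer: 6806249/165 ≈ 41250.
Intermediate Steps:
g(A, x) = A*x
p = 60 (p = 5*12 = 60)
1/(p - 225) + 330*g(25, 5) = 1/(60 - 225) + 330*(25*5) = 1/(-165) + 330*125 = -1/165 + 41250 = 6806249/165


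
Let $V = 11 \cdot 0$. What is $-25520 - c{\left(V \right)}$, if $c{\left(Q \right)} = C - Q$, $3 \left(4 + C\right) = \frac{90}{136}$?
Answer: $- \frac{1735103}{68} \approx -25516.0$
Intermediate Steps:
$C = - \frac{257}{68}$ ($C = -4 + \frac{90 \cdot \frac{1}{136}}{3} = -4 + \frac{1}{3} \cdot \frac{45}{68} = -4 + \frac{15}{68} = - \frac{257}{68} \approx -3.7794$)
$V = 0$
$c{\left(Q \right)} = - \frac{257}{68} - Q$
$-25520 - c{\left(V \right)} = -25520 - \left(- \frac{257}{68} - 0\right) = -25520 - \left(- \frac{257}{68} + 0\right) = -25520 - - \frac{257}{68} = -25520 + \frac{257}{68} = - \frac{1735103}{68}$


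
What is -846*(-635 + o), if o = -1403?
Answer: 1724148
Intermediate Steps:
-846*(-635 + o) = -846*(-635 - 1403) = -846*(-2038) = 1724148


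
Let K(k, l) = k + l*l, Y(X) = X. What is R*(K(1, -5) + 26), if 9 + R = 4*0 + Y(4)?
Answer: -260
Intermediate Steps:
K(k, l) = k + l²
R = -5 (R = -9 + (4*0 + 4) = -9 + (0 + 4) = -9 + 4 = -5)
R*(K(1, -5) + 26) = -5*((1 + (-5)²) + 26) = -5*((1 + 25) + 26) = -5*(26 + 26) = -5*52 = -260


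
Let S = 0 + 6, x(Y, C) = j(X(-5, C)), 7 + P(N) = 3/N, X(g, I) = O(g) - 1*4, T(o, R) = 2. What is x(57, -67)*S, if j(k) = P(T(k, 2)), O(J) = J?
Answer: -33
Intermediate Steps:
X(g, I) = -4 + g (X(g, I) = g - 1*4 = g - 4 = -4 + g)
P(N) = -7 + 3/N
j(k) = -11/2 (j(k) = -7 + 3/2 = -11/2)
x(Y, C) = -11/2
S = 6
x(57, -67)*S = -11/2*6 = -33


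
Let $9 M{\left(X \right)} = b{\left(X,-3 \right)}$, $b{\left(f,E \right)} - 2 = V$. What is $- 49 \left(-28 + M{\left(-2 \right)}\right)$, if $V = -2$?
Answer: $1372$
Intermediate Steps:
$b{\left(f,E \right)} = 0$ ($b{\left(f,E \right)} = 2 - 2 = 0$)
$M{\left(X \right)} = 0$ ($M{\left(X \right)} = \frac{1}{9} \cdot 0 = 0$)
$- 49 \left(-28 + M{\left(-2 \right)}\right) = - 49 \left(-28 + 0\right) = \left(-49\right) \left(-28\right) = 1372$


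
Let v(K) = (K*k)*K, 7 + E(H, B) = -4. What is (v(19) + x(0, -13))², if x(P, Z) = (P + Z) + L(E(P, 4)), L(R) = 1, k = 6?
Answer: 4639716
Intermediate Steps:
E(H, B) = -11 (E(H, B) = -7 - 4 = -11)
x(P, Z) = 1 + P + Z (x(P, Z) = (P + Z) + 1 = 1 + P + Z)
v(K) = 6*K² (v(K) = (K*6)*K = (6*K)*K = 6*K²)
(v(19) + x(0, -13))² = (6*19² + (1 + 0 - 13))² = (6*361 - 12)² = (2166 - 12)² = 2154² = 4639716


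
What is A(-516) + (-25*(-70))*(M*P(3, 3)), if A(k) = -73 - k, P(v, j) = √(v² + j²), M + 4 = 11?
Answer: 443 + 36750*√2 ≈ 52415.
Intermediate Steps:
M = 7 (M = -4 + 11 = 7)
P(v, j) = √(j² + v²)
A(-516) + (-25*(-70))*(M*P(3, 3)) = (-73 - 1*(-516)) + (-25*(-70))*(7*√(3² + 3²)) = (-73 + 516) + 1750*(7*√(9 + 9)) = 443 + 1750*(7*√18) = 443 + 1750*(7*(3*√2)) = 443 + 1750*(21*√2) = 443 + 36750*√2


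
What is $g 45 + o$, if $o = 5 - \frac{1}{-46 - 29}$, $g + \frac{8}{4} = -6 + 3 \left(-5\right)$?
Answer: $- \frac{77249}{75} \approx -1030.0$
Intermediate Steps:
$g = -23$ ($g = -2 + \left(-6 + 3 \left(-5\right)\right) = -2 - 21 = -23$)
$o = \frac{376}{75}$ ($o = 5 - \frac{1}{-75} = 5 - - \frac{1}{75} = 5 + \frac{1}{75} = \frac{376}{75} \approx 5.0133$)
$g 45 + o = \left(-23\right) 45 + \frac{376}{75} = -1035 + \frac{376}{75} = - \frac{77249}{75}$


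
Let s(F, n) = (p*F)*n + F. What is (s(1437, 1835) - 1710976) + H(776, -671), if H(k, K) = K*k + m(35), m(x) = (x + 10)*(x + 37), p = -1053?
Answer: -2778877430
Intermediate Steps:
m(x) = (10 + x)*(37 + x)
H(k, K) = 3240 + K*k (H(k, K) = K*k + (370 + 35**2 + 47*35) = K*k + (370 + 1225 + 1645) = K*k + 3240 = 3240 + K*k)
s(F, n) = F - 1053*F*n (s(F, n) = (-1053*F)*n + F = -1053*F*n + F = F - 1053*F*n)
(s(1437, 1835) - 1710976) + H(776, -671) = (1437*(1 - 1053*1835) - 1710976) + (3240 - 671*776) = (1437*(1 - 1932255) - 1710976) + (3240 - 520696) = (1437*(-1932254) - 1710976) - 517456 = (-2776648998 - 1710976) - 517456 = -2778359974 - 517456 = -2778877430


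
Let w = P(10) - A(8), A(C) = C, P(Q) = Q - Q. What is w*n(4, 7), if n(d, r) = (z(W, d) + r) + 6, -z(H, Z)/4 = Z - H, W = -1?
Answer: 56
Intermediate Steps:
P(Q) = 0
z(H, Z) = -4*Z + 4*H (z(H, Z) = -4*(Z - H) = -4*Z + 4*H)
n(d, r) = 2 + r - 4*d (n(d, r) = ((-4*d + 4*(-1)) + r) + 6 = ((-4*d - 4) + r) + 6 = ((-4 - 4*d) + r) + 6 = (-4 + r - 4*d) + 6 = 2 + r - 4*d)
w = -8 (w = 0 - 1*8 = 0 - 8 = -8)
w*n(4, 7) = -8*(2 + 7 - 4*4) = -8*(2 + 7 - 16) = -8*(-7) = 56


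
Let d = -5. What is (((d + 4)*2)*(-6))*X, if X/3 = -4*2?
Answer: -288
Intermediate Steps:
X = -24 (X = 3*(-4*2) = 3*(-8) = -24)
(((d + 4)*2)*(-6))*X = (((-5 + 4)*2)*(-6))*(-24) = (-1*2*(-6))*(-24) = -2*(-6)*(-24) = 12*(-24) = -288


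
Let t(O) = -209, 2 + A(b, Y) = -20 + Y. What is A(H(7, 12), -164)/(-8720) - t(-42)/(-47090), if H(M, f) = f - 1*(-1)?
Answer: 346813/20531240 ≈ 0.016892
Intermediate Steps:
H(M, f) = 1 + f (H(M, f) = f + 1 = 1 + f)
A(b, Y) = -22 + Y (A(b, Y) = -2 + (-20 + Y) = -22 + Y)
A(H(7, 12), -164)/(-8720) - t(-42)/(-47090) = (-22 - 164)/(-8720) - 1*(-209)/(-47090) = -186*(-1/8720) + 209*(-1/47090) = 93/4360 - 209/47090 = 346813/20531240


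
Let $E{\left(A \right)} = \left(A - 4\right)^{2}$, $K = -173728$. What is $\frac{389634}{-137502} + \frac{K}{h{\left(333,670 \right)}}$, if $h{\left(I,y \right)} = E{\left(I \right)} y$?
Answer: $- \frac{2356726532453}{830987263995} \approx -2.8361$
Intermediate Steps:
$E{\left(A \right)} = \left(-4 + A\right)^{2}$
$h{\left(I,y \right)} = y \left(-4 + I\right)^{2}$ ($h{\left(I,y \right)} = \left(-4 + I\right)^{2} y = y \left(-4 + I\right)^{2}$)
$\frac{389634}{-137502} + \frac{K}{h{\left(333,670 \right)}} = \frac{389634}{-137502} - \frac{173728}{670 \left(-4 + 333\right)^{2}} = 389634 \left(- \frac{1}{137502}\right) - \frac{173728}{670 \cdot 329^{2}} = - \frac{64939}{22917} - \frac{173728}{670 \cdot 108241} = - \frac{64939}{22917} - \frac{173728}{72521470} = - \frac{64939}{22917} - \frac{86864}{36260735} = - \frac{2356726532453}{830987263995}$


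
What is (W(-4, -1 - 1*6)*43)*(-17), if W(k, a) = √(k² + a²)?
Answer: -731*√65 ≈ -5893.5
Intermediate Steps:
W(k, a) = √(a² + k²)
(W(-4, -1 - 1*6)*43)*(-17) = (√((-1 - 1*6)² + (-4)²)*43)*(-17) = (√((-1 - 6)² + 16)*43)*(-17) = (√((-7)² + 16)*43)*(-17) = (√(49 + 16)*43)*(-17) = (√65*43)*(-17) = (43*√65)*(-17) = -731*√65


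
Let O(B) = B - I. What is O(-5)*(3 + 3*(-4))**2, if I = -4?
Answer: -81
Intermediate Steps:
O(B) = 4 + B (O(B) = B - 1*(-4) = B + 4 = 4 + B)
O(-5)*(3 + 3*(-4))**2 = (4 - 5)*(3 + 3*(-4))**2 = -(3 - 12)**2 = -1*(-9)**2 = -1*81 = -81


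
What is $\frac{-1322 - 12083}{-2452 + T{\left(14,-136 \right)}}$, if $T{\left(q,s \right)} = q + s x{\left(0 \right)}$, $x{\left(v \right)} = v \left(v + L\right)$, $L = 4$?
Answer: $\frac{13405}{2438} \approx 5.4984$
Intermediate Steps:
$x{\left(v \right)} = v \left(4 + v\right)$ ($x{\left(v \right)} = v \left(v + 4\right) = v \left(4 + v\right)$)
$T{\left(q,s \right)} = q$ ($T{\left(q,s \right)} = q + s 0 \left(4 + 0\right) = q + s 0 \cdot 4 = q + s 0 = q + 0 = q$)
$\frac{-1322 - 12083}{-2452 + T{\left(14,-136 \right)}} = \frac{-1322 - 12083}{-2452 + 14} = - \frac{13405}{-2438} = \left(-13405\right) \left(- \frac{1}{2438}\right) = \frac{13405}{2438}$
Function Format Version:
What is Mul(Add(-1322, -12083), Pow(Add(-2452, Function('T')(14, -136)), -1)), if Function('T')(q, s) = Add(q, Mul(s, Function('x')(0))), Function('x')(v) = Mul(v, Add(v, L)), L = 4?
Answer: Rational(13405, 2438) ≈ 5.4984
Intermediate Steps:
Function('x')(v) = Mul(v, Add(4, v)) (Function('x')(v) = Mul(v, Add(v, 4)) = Mul(v, Add(4, v)))
Function('T')(q, s) = q (Function('T')(q, s) = Add(q, Mul(s, Mul(0, Add(4, 0)))) = Add(q, Mul(s, Mul(0, 4))) = Add(q, Mul(s, 0)) = Add(q, 0) = q)
Mul(Add(-1322, -12083), Pow(Add(-2452, Function('T')(14, -136)), -1)) = Mul(Add(-1322, -12083), Pow(Add(-2452, 14), -1)) = Mul(-13405, Pow(-2438, -1)) = Mul(-13405, Rational(-1, 2438)) = Rational(13405, 2438)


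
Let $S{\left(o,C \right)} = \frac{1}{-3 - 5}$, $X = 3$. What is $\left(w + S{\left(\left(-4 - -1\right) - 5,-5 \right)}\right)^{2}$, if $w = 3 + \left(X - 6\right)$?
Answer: $\frac{1}{64} \approx 0.015625$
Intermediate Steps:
$S{\left(o,C \right)} = - \frac{1}{8}$ ($S{\left(o,C \right)} = \frac{1}{-8} = - \frac{1}{8}$)
$w = 0$ ($w = 3 + \left(3 - 6\right) = 3 - 3 = 0$)
$\left(w + S{\left(\left(-4 - -1\right) - 5,-5 \right)}\right)^{2} = \left(0 - \frac{1}{8}\right)^{2} = \left(- \frac{1}{8}\right)^{2} = \frac{1}{64}$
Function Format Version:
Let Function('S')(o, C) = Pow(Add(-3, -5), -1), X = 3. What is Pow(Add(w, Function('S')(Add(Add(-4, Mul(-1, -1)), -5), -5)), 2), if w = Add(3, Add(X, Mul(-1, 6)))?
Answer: Rational(1, 64) ≈ 0.015625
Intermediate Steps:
Function('S')(o, C) = Rational(-1, 8) (Function('S')(o, C) = Pow(-8, -1) = Rational(-1, 8))
w = 0 (w = Add(3, Add(3, Mul(-1, 6))) = Add(3, Add(3, -6)) = Add(3, -3) = 0)
Pow(Add(w, Function('S')(Add(Add(-4, Mul(-1, -1)), -5), -5)), 2) = Pow(Add(0, Rational(-1, 8)), 2) = Pow(Rational(-1, 8), 2) = Rational(1, 64)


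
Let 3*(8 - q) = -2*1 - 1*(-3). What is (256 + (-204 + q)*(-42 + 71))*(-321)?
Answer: 1745491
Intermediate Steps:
q = 23/3 (q = 8 - (-2*1 - 1*(-3))/3 = 8 - (-2 + 3)/3 = 8 - ⅓*1 = 8 - ⅓ = 23/3 ≈ 7.6667)
(256 + (-204 + q)*(-42 + 71))*(-321) = (256 + (-204 + 23/3)*(-42 + 71))*(-321) = (256 - 589/3*29)*(-321) = (256 - 17081/3)*(-321) = -16313/3*(-321) = 1745491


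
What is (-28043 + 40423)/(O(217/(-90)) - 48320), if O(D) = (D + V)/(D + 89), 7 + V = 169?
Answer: -96477340/376543397 ≈ -0.25622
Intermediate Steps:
V = 162 (V = -7 + 169 = 162)
O(D) = (162 + D)/(89 + D) (O(D) = (D + 162)/(D + 89) = (162 + D)/(89 + D))
(-28043 + 40423)/(O(217/(-90)) - 48320) = (-28043 + 40423)/((162 + 217/(-90))/(89 + 217/(-90)) - 48320) = 12380/((162 + 217*(-1/90))/(89 + 217*(-1/90)) - 48320) = 12380/((162 - 217/90)/(89 - 217/90) - 48320) = 12380/((14363/90)/(7793/90) - 48320) = 12380/((90/7793)*(14363/90) - 48320) = 12380/(14363/7793 - 48320) = 12380/(-376543397/7793) = 12380*(-7793/376543397) = -96477340/376543397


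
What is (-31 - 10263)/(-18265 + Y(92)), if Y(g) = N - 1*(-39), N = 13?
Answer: 10294/18213 ≈ 0.56520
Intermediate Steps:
Y(g) = 52 (Y(g) = 13 - 1*(-39) = 13 + 39 = 52)
(-31 - 10263)/(-18265 + Y(92)) = (-31 - 10263)/(-18265 + 52) = -10294/(-18213) = -10294*(-1/18213) = 10294/18213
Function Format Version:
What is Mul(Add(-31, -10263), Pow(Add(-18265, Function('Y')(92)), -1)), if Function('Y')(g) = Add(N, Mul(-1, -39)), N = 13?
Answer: Rational(10294, 18213) ≈ 0.56520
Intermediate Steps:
Function('Y')(g) = 52 (Function('Y')(g) = Add(13, Mul(-1, -39)) = Add(13, 39) = 52)
Mul(Add(-31, -10263), Pow(Add(-18265, Function('Y')(92)), -1)) = Mul(Add(-31, -10263), Pow(Add(-18265, 52), -1)) = Mul(-10294, Pow(-18213, -1)) = Mul(-10294, Rational(-1, 18213)) = Rational(10294, 18213)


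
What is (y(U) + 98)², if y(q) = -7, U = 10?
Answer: 8281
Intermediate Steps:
(y(U) + 98)² = (-7 + 98)² = 91² = 8281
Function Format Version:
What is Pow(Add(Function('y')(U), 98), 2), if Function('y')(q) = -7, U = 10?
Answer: 8281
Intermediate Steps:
Pow(Add(Function('y')(U), 98), 2) = Pow(Add(-7, 98), 2) = Pow(91, 2) = 8281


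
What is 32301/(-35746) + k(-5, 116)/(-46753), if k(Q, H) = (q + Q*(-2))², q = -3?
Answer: -215988601/238747534 ≈ -0.90467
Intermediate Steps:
k(Q, H) = (-3 - 2*Q)² (k(Q, H) = (-3 + Q*(-2))² = (-3 - 2*Q)²)
32301/(-35746) + k(-5, 116)/(-46753) = 32301/(-35746) + (3 + 2*(-5))²/(-46753) = 32301*(-1/35746) + (3 - 10)²*(-1/46753) = -32301/35746 + (-7)²*(-1/46753) = -32301/35746 + 49*(-1/46753) = -32301/35746 - 7/6679 = -215988601/238747534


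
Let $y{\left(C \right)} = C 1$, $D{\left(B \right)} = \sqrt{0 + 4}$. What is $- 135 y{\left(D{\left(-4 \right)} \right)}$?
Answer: $-270$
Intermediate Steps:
$D{\left(B \right)} = 2$ ($D{\left(B \right)} = \sqrt{4} = 2$)
$y{\left(C \right)} = C$
$- 135 y{\left(D{\left(-4 \right)} \right)} = \left(-135\right) 2 = -270$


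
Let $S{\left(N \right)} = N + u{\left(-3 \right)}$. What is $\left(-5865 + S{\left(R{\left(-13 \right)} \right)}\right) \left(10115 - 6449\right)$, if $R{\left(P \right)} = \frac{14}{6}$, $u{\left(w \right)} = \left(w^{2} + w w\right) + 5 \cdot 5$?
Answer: $-21334898$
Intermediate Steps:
$u{\left(w \right)} = 25 + 2 w^{2}$ ($u{\left(w \right)} = \left(w^{2} + w^{2}\right) + 25 = 2 w^{2} + 25 = 25 + 2 w^{2}$)
$R{\left(P \right)} = \frac{7}{3}$ ($R{\left(P \right)} = 14 \cdot \frac{1}{6} = \frac{7}{3}$)
$S{\left(N \right)} = 43 + N$ ($S{\left(N \right)} = N + \left(25 + 2 \left(-3\right)^{2}\right) = N + \left(25 + 2 \cdot 9\right) = N + \left(25 + 18\right) = N + 43 = 43 + N$)
$\left(-5865 + S{\left(R{\left(-13 \right)} \right)}\right) \left(10115 - 6449\right) = \left(-5865 + \left(43 + \frac{7}{3}\right)\right) \left(10115 - 6449\right) = \left(-5865 + \frac{136}{3}\right) \left(10115 + \left(-12838 + 6389\right)\right) = - \frac{17459 \left(10115 - 6449\right)}{3} = \left(- \frac{17459}{3}\right) 3666 = -21334898$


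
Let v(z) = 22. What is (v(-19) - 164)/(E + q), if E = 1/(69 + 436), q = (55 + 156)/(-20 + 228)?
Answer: -14915680/106763 ≈ -139.71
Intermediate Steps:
q = 211/208 ≈ 1.0144
E = 1/505 ≈ 0.0019802
(v(-19) - 164)/(E + q) = (22 - 164)/(1/505 + 211/208) = -142/106763/105040 = -142*105040/106763 = -14915680/106763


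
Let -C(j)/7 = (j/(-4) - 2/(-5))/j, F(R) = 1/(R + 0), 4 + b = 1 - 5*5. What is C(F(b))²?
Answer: 2569609/400 ≈ 6424.0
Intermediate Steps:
b = -28 (b = -4 + (1 - 5*5) = -4 + (1 - 25) = -4 - 24 = -28)
F(R) = 1/R
C(j) = -7*(⅖ - j/4)/j (C(j) = -7*(j/(-4) - 2/(-5))/j = -7*(j*(-¼) - 2*(-⅕))/j = -7*(-j/4 + ⅖)/j = -7*(⅖ - j/4)/j)
C(F(b))² = (7*(-8 + 5/(-28))/(20*(1/(-28))))² = (7*(-8 + 5*(-1/28))/(20*(-1/28)))² = ((7/20)*(-28)*(-8 - 5/28))² = ((7/20)*(-28)*(-229/28))² = (1603/20)² = 2569609/400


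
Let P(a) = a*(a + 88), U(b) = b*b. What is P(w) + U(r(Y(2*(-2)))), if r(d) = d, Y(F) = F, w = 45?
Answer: 6001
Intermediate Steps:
U(b) = b**2
P(a) = a*(88 + a)
P(w) + U(r(Y(2*(-2)))) = 45*(88 + 45) + (2*(-2))**2 = 45*133 + (-4)**2 = 5985 + 16 = 6001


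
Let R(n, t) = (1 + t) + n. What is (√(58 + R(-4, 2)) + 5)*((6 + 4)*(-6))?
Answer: -300 - 60*√57 ≈ -752.99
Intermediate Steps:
R(n, t) = 1 + n + t
(√(58 + R(-4, 2)) + 5)*((6 + 4)*(-6)) = (√(58 + (1 - 4 + 2)) + 5)*((6 + 4)*(-6)) = (√(58 - 1) + 5)*(10*(-6)) = (√57 + 5)*(-60) = (5 + √57)*(-60) = -300 - 60*√57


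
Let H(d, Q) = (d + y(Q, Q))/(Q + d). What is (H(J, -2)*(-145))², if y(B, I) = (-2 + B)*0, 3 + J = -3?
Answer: 189225/16 ≈ 11827.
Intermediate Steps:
J = -6 (J = -3 - 3 = -6)
y(B, I) = 0
H(d, Q) = d/(Q + d) (H(d, Q) = (d + 0)/(Q + d) = d/(Q + d))
(H(J, -2)*(-145))² = (-6/(-2 - 6)*(-145))² = (-6/(-8)*(-145))² = (-6*(-⅛)*(-145))² = ((¾)*(-145))² = (-435/4)² = 189225/16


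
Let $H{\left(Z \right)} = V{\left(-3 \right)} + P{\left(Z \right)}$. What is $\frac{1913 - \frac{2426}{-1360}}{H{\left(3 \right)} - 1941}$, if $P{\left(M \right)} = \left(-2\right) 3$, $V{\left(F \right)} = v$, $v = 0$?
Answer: $- \frac{1302053}{1323960} \approx -0.98345$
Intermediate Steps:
$V{\left(F \right)} = 0$
$P{\left(M \right)} = -6$
$H{\left(Z \right)} = -6$ ($H{\left(Z \right)} = 0 - 6 = -6$)
$\frac{1913 - \frac{2426}{-1360}}{H{\left(3 \right)} - 1941} = \frac{1913 - \frac{2426}{-1360}}{-6 - 1941} = \frac{1913 - - \frac{1213}{680}}{-1947} = \left(1913 + \frac{1213}{680}\right) \left(- \frac{1}{1947}\right) = \frac{1302053}{680} \left(- \frac{1}{1947}\right) = - \frac{1302053}{1323960}$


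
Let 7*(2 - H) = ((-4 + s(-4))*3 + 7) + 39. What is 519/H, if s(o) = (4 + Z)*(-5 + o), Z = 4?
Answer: 519/28 ≈ 18.536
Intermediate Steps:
s(o) = -40 + 8*o (s(o) = (4 + 4)*(-5 + o) = 8*(-5 + o) = -40 + 8*o)
H = 28 (H = 2 - (((-4 + (-40 + 8*(-4)))*3 + 7) + 39)/7 = 2 - (((-4 + (-40 - 32))*3 + 7) + 39)/7 = 2 - (((-4 - 72)*3 + 7) + 39)/7 = 2 - ((-76*3 + 7) + 39)/7 = 2 - ((-228 + 7) + 39)/7 = 2 - (-221 + 39)/7 = 2 - ⅐*(-182) = 2 + 26 = 28)
519/H = 519/28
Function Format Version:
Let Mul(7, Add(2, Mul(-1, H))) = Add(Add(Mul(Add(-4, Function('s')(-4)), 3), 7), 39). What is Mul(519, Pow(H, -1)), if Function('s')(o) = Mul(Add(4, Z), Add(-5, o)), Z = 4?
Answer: Rational(519, 28) ≈ 18.536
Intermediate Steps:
Function('s')(o) = Add(-40, Mul(8, o)) (Function('s')(o) = Mul(Add(4, 4), Add(-5, o)) = Mul(8, Add(-5, o)) = Add(-40, Mul(8, o)))
H = 28 (H = Add(2, Mul(Rational(-1, 7), Add(Add(Mul(Add(-4, Add(-40, Mul(8, -4))), 3), 7), 39))) = Add(2, Mul(Rational(-1, 7), Add(Add(Mul(Add(-4, Add(-40, -32)), 3), 7), 39))) = Add(2, Mul(Rational(-1, 7), Add(Add(Mul(Add(-4, -72), 3), 7), 39))) = Add(2, Mul(Rational(-1, 7), Add(Add(Mul(-76, 3), 7), 39))) = Add(2, Mul(Rational(-1, 7), Add(Add(-228, 7), 39))) = Add(2, Mul(Rational(-1, 7), Add(-221, 39))) = Add(2, Mul(Rational(-1, 7), -182)) = Add(2, 26) = 28)
Mul(519, Pow(H, -1)) = Mul(519, Pow(28, -1)) = Mul(519, Rational(1, 28)) = Rational(519, 28)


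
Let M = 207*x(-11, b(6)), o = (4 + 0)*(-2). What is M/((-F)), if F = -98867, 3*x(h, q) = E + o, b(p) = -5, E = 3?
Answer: -345/98867 ≈ -0.0034895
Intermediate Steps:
o = -8 (o = 4*(-2) = -8)
x(h, q) = -5/3 (x(h, q) = (3 - 8)/3 = (1/3)*(-5) = -5/3)
M = -345 (M = 207*(-5/3) = -345)
M/((-F)) = -345/((-1*(-98867))) = -345/98867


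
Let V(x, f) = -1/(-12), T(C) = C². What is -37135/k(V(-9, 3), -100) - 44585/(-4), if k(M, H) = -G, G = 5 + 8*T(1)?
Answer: 728145/52 ≈ 14003.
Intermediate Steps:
V(x, f) = 1/12 (V(x, f) = -1*(-1/12) = 1/12)
G = 13 (G = 5 + 8*1² = 5 + 8*1 = 5 + 8 = 13)
k(M, H) = -13 (k(M, H) = -1*13 = -13)
-37135/k(V(-9, 3), -100) - 44585/(-4) = -37135/(-13) - 44585/(-4) = -37135*(-1/13) - 44585*(-¼) = 37135/13 + 44585/4 = 728145/52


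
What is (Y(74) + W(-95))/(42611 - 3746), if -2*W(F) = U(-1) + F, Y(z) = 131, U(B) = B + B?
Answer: 359/77730 ≈ 0.0046185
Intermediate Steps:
U(B) = 2*B
W(F) = 1 - F/2 (W(F) = -(2*(-1) + F)/2 = -(-2 + F)/2 = 1 - F/2)
(Y(74) + W(-95))/(42611 - 3746) = (131 + (1 - 1/2*(-95)))/(42611 - 3746) = (131 + (1 + 95/2))/38865 = (131 + 97/2)*(1/38865) = (359/2)*(1/38865) = 359/77730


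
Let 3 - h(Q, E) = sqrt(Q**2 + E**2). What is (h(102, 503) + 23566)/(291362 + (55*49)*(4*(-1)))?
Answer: 23569/280582 - sqrt(263413)/280582 ≈ 0.082171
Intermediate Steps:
h(Q, E) = 3 - sqrt(E**2 + Q**2) (h(Q, E) = 3 - sqrt(Q**2 + E**2) = 3 - sqrt(E**2 + Q**2))
(h(102, 503) + 23566)/(291362 + (55*49)*(4*(-1))) = ((3 - sqrt(503**2 + 102**2)) + 23566)/(291362 + (55*49)*(4*(-1))) = ((3 - sqrt(253009 + 10404)) + 23566)/(291362 + 2695*(-4)) = ((3 - sqrt(263413)) + 23566)/(291362 - 10780) = (23569 - sqrt(263413))/280582 = (23569 - sqrt(263413))*(1/280582) = 23569/280582 - sqrt(263413)/280582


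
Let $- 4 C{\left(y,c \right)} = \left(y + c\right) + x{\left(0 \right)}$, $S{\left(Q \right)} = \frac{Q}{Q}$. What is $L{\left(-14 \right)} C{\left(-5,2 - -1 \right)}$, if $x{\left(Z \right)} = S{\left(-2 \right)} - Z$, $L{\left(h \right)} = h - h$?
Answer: $0$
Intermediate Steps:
$L{\left(h \right)} = 0$
$S{\left(Q \right)} = 1$
$x{\left(Z \right)} = 1 - Z$
$C{\left(y,c \right)} = - \frac{1}{4} - \frac{c}{4} - \frac{y}{4}$ ($C{\left(y,c \right)} = - \frac{\left(y + c\right) + \left(1 - 0\right)}{4} = - \frac{\left(c + y\right) + \left(1 + 0\right)}{4} = - \frac{\left(c + y\right) + 1}{4} = - \frac{1 + c + y}{4} = - \frac{1}{4} - \frac{c}{4} - \frac{y}{4}$)
$L{\left(-14 \right)} C{\left(-5,2 - -1 \right)} = 0 \left(- \frac{1}{4} - \frac{2 - -1}{4} - - \frac{5}{4}\right) = 0 \left(- \frac{1}{4} - \frac{2 + 1}{4} + \frac{5}{4}\right) = 0 \left(- \frac{1}{4} - \frac{3}{4} + \frac{5}{4}\right) = 0 \cdot \frac{1}{4} = 0$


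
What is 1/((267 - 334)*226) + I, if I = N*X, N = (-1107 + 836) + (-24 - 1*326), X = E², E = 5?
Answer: -235079551/15142 ≈ -15525.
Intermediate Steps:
X = 25 (X = 5² = 25)
N = -621 (N = -271 + (-24 - 326) = -271 - 350 = -621)
I = -15525 (I = -621*25 = -15525)
1/((267 - 334)*226) + I = 1/((267 - 334)*226) - 15525 = 1/(-67*226) - 15525 = 1/(-15142) - 15525 = -1/15142 - 15525 = -235079551/15142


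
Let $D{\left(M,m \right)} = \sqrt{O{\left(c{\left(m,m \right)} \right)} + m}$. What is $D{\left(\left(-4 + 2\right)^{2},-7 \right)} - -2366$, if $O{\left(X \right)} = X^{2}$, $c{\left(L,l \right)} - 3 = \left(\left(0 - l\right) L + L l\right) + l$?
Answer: $2369$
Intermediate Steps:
$c{\left(L,l \right)} = 3 + l$ ($c{\left(L,l \right)} = 3 + \left(\left(\left(0 - l\right) L + L l\right) + l\right) = 3 + \left(\left(- l L + L l\right) + l\right) = 3 + \left(\left(- L l + L l\right) + l\right) = 3 + \left(0 + l\right) = 3 + l$)
$D{\left(M,m \right)} = \sqrt{m + \left(3 + m\right)^{2}}$ ($D{\left(M,m \right)} = \sqrt{\left(3 + m\right)^{2} + m} = \sqrt{m + \left(3 + m\right)^{2}}$)
$D{\left(\left(-4 + 2\right)^{2},-7 \right)} - -2366 = \sqrt{-7 + \left(3 - 7\right)^{2}} - -2366 = \sqrt{-7 + \left(-4\right)^{2}} + 2366 = \sqrt{-7 + 16} + 2366 = \sqrt{9} + 2366 = 3 + 2366 = 2369$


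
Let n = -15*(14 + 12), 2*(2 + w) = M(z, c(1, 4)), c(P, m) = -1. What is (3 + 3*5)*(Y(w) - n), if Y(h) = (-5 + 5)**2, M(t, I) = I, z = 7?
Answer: 7020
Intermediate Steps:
w = -5/2 (w = -2 + (1/2)*(-1) = -2 - 1/2 = -5/2 ≈ -2.5000)
Y(h) = 0 (Y(h) = 0**2 = 0)
n = -390 (n = -15*26 = -390)
(3 + 3*5)*(Y(w) - n) = (3 + 3*5)*(0 - 1*(-390)) = (3 + 15)*(0 + 390) = 18*390 = 7020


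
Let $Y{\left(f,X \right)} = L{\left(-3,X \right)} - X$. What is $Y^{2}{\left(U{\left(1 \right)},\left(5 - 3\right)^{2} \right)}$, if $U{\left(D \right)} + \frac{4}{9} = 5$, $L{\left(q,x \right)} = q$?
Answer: $49$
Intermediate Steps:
$U{\left(D \right)} = \frac{41}{9}$ ($U{\left(D \right)} = - \frac{4}{9} + 5 = \frac{41}{9}$)
$Y{\left(f,X \right)} = -3 - X$
$Y^{2}{\left(U{\left(1 \right)},\left(5 - 3\right)^{2} \right)} = \left(-3 - \left(5 - 3\right)^{2}\right)^{2} = \left(-3 - 2^{2}\right)^{2} = \left(-3 - 4\right)^{2} = \left(-7\right)^{2} = 49$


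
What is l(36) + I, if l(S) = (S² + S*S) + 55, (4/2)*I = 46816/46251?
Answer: 122449805/46251 ≈ 2647.5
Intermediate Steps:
I = 23408/46251 (I = (46816/46251)/2 = (46816*(1/46251))/2 = (½)*(46816/46251) = 23408/46251 ≈ 0.50611)
l(S) = 55 + 2*S² (l(S) = (S² + S²) + 55 = 2*S² + 55 = 55 + 2*S²)
l(36) + I = (55 + 2*36²) + 23408/46251 = (55 + 2*1296) + 23408/46251 = (55 + 2592) + 23408/46251 = 2647 + 23408/46251 = 122449805/46251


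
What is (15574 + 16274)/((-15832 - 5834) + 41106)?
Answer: 1327/810 ≈ 1.6383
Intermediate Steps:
(15574 + 16274)/((-15832 - 5834) + 41106) = 31848/(-21666 + 41106) = 31848/19440 = 31848*(1/19440) = 1327/810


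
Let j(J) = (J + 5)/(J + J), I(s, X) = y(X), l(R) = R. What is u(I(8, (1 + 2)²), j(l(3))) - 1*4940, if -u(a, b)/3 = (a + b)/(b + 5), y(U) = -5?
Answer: -93827/19 ≈ -4938.3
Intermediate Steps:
I(s, X) = -5
j(J) = (5 + J)/(2*J) (j(J) = (5 + J)/((2*J)) = (5 + J)*(1/(2*J)) = (5 + J)/(2*J))
u(a, b) = -3*(a + b)/(5 + b) (u(a, b) = -3*(a + b)/(b + 5) = -3*(a + b)/(5 + b))
u(I(8, (1 + 2)²), j(l(3))) - 1*4940 = 3*(-1*(-5) - (5 + 3)/(2*3))/(5 + (½)*(5 + 3)/3) - 1*4940 = 3*(5 - 8/(2*3))/(5 + (½)*(⅓)*8) - 4940 = 3*(5 - 1*4/3)/(5 + 4/3) - 4940 = 3*(5 - 4/3)/(19/3) - 4940 = 3*(3/19)*(11/3) - 4940 = 33/19 - 4940 = -93827/19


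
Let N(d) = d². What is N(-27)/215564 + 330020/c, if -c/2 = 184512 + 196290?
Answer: -17646305491/41043601164 ≈ -0.42994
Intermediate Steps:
c = -761604 (c = -2*(184512 + 196290) = -2*380802 = -761604)
N(-27)/215564 + 330020/c = (-27)²/215564 + 330020/(-761604) = 729*(1/215564) + 330020*(-1/761604) = 729/215564 - 82505/190401 = -17646305491/41043601164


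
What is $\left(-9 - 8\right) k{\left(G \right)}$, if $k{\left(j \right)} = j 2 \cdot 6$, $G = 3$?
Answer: $-612$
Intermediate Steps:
$k{\left(j \right)} = 12 j$ ($k{\left(j \right)} = 2 j 6 = 12 j$)
$\left(-9 - 8\right) k{\left(G \right)} = \left(-9 - 8\right) 12 \cdot 3 = \left(-17\right) 36 = -612$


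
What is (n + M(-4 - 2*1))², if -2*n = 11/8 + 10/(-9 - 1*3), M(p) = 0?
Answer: 169/2304 ≈ 0.073351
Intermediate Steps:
n = -13/48 (n = -(11/8 + 10/(-9 - 1*3))/2 = -(11*(⅛) + 10/(-9 - 3))/2 = -(11/8 + 10/(-12))/2 = -(11/8 + 10*(-1/12))/2 = -(11/8 - ⅚)/2 = -½*13/24 = -13/48 ≈ -0.27083)
(n + M(-4 - 2*1))² = (-13/48 + 0)² = (-13/48)² = 169/2304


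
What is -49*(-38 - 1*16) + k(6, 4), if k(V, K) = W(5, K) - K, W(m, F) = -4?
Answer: 2638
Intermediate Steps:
k(V, K) = -4 - K
-49*(-38 - 1*16) + k(6, 4) = -49*(-38 - 1*16) + (-4 - 1*4) = -49*(-38 - 16) + (-4 - 4) = -49*(-54) - 8 = 2646 - 8 = 2638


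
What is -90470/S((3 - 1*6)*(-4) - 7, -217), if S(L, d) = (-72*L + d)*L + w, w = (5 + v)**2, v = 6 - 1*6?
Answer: 9047/286 ≈ 31.633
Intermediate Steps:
v = 0 (v = 6 - 6 = 0)
w = 25 (w = (5 + 0)**2 = 5**2 = 25)
S(L, d) = 25 + L*(d - 72*L) (S(L, d) = (-72*L + d)*L + 25 = (d - 72*L)*L + 25 = L*(d - 72*L) + 25 = 25 + L*(d - 72*L))
-90470/S((3 - 1*6)*(-4) - 7, -217) = -90470/(25 - 72*((3 - 1*6)*(-4) - 7)**2 + ((3 - 1*6)*(-4) - 7)*(-217)) = -90470/(25 - 72*((3 - 6)*(-4) - 7)**2 + ((3 - 6)*(-4) - 7)*(-217)) = -90470/(25 - 72*(-3*(-4) - 7)**2 + (-3*(-4) - 7)*(-217)) = -90470/(25 - 72*(12 - 7)**2 + (12 - 7)*(-217)) = -90470/(25 - 72*5**2 + 5*(-217)) = -90470/(25 - 72*25 - 1085) = -90470/(25 - 1800 - 1085) = -90470/(-2860) = -90470*(-1/2860) = 9047/286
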